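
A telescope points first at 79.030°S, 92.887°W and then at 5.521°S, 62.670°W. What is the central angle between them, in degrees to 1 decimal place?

In radians: φ₁ = -1.3793, φ₂ = -0.0964, Δλ = 30.217° = 0.5274 rad.
cos c = sin φ₁ sin φ₂ + cos φ₁ cos φ₂ cos Δλ = (-0.9817)(-0.0962) + (0.1903)(0.9954)(0.8641) = 0.25813,
so c = arccos(0.25813) = 1.30971 rad.
So the angular separation is 75.0°.

75.0°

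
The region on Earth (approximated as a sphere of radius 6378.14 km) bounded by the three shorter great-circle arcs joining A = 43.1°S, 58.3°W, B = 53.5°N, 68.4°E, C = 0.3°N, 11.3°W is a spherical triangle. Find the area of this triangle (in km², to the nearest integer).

2815804 km²

Side lengths (central angles): a = 1.4600, b = 1.0537, c = 2.5129 rad; semiperimeter s = 2.5133.
By l'Huilier's theorem, tan(E/4) = √[tan(s/2) tan((s−a)/2) tan((s−b)/2) tan((s−c)/2)], giving spherical excess E = 0.0692 rad.
Area = E·R² = 0.0692 × (6378.14)² ≈ 2815804 km².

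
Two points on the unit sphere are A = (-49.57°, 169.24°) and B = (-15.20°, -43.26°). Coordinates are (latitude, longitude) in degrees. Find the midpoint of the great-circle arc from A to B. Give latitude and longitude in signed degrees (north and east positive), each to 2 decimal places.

The central angle between A and B is δ = 1.9052 rad.
With f = 0.5, the slerp weights are sin((1−f)δ)/sin δ = 0.8627 and sin(fδ)/sin δ = 0.8627.
Weighted sum of the unit vectors: (0.8627)·(-0.6371,0.1211,-0.7612) + (0.8627)·(0.7028,-0.6613,-0.2622) = (0.0566, -0.4661, -0.8829).
Converting back: φ = atan2(z, √(x²+y²)) = -62.00°, λ = atan2(y, x) = -83.07°.

-62.00°, -83.07°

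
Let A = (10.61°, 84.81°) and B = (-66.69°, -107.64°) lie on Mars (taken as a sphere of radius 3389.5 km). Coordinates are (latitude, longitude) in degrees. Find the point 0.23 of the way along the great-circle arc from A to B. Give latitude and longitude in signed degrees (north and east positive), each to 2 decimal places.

The central angle between A and B is δ = 2.1518 rad.
With f = 0.23, the slerp weights are sin((1−f)δ)/sin δ = 1.1919 and sin(fδ)/sin δ = 0.5682.
Weighted sum of the unit vectors: (1.1919)·(0.0889,0.9789,0.1841) + (0.5682)·(-0.1199,-0.3771,-0.9184) = (0.0378, 0.9524, -0.3024).
Converting back: φ = atan2(z, √(x²+y²)) = -17.60°, λ = atan2(y, x) = 87.72°.

-17.60°, 87.72°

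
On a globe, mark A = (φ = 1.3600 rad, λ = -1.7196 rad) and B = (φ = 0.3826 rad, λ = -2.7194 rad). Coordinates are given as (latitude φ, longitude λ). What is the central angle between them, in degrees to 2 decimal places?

61.97°

In radians: φ₁ = 1.3600, φ₂ = 0.3826, Δλ = -57.284° = -0.9998 rad.
cos c = sin φ₁ sin φ₂ + cos φ₁ cos φ₂ cos Δλ = (0.9779)(0.3733) + (0.2092)(0.9277)(0.5405) = 0.46998,
so c = arccos(0.46998) = 1.08153 rad.
So the angular separation is 61.97°.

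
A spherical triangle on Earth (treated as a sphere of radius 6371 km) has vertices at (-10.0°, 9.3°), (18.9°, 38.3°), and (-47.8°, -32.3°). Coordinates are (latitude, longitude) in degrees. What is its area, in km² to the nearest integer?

Side lengths (central angles): a = 1.5997, b = 0.8978, c = 0.7096 rad; semiperimeter s = 1.6035.
By l'Huilier's theorem, tan(E/4) = √[tan(s/2) tan((s−a)/2) tan((s−b)/2) tan((s−c)/2)], giving spherical excess E = 0.0750 rad.
Area = E·R² = 0.0750 × (6371)² ≈ 3043837 km².

3043837 km²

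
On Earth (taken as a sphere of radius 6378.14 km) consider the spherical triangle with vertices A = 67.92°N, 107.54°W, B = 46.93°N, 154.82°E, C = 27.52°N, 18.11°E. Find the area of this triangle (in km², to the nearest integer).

Side lengths (central angles): a = 1.6743, b = 1.3347, c = 0.8726 rad; semiperimeter s = 1.9408.
By l'Huilier's theorem, tan(E/4) = √[tan(s/2) tan((s−a)/2) tan((s−b)/2) tan((s−c)/2)], giving spherical excess E = 0.7522 rad.
Area = E·R² = 0.7522 × (6378.14)² ≈ 30598009 km².

30598009 km²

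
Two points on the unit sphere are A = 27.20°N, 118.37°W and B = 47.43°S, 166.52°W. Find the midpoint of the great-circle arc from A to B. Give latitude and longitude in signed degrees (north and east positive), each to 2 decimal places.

Central angle δ = 1.5059 rad. Interpolating on the sphere with fraction f = 0.5:
P = [sin((1−f)δ)·A + sin(fδ)·B] / sin δ = 0.6853·A + 0.6853·B in Cartesian coordinates,
giving P = (-0.7404, -0.6443, -0.1914), i.e. latitude -11.04°, longitude -138.97°.

-11.04°, -138.97°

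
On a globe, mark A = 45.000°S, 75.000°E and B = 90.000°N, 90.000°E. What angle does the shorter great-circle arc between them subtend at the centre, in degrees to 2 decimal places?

135.00°

Let φ₁ = -0.7854 rad, φ₂ = 1.5708 rad, and Δλ = 0.2618 rad.
cos c = sin φ₁ sin φ₂ + cos φ₁ cos φ₂ cos Δλ = (-0.7071)(1.0000) + (0.7071)(0.0000)(0.9659) = -0.70711,
so c = arccos(-0.70711) = 2.35619 rad.
So the angular separation is 135.00°.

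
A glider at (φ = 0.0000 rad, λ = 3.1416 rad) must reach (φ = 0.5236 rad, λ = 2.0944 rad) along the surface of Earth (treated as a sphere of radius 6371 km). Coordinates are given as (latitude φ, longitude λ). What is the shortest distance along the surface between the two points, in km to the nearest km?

7154 km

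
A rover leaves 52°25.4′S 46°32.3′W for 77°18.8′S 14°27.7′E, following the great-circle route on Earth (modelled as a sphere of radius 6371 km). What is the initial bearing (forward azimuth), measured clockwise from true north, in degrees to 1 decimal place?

With φ₁ = -0.9150, φ₂ = -1.3494, Δλ = 1.0647 rad, the forward-azimuth formula gives
θ = atan2( sin Δλ cos φ₂ , cos φ₁ sin φ₂ − sin φ₁ cos φ₂ cos Δλ ) = atan2(0.1921, -0.5105) = 159.38°.
So the initial bearing is 159.4°.

159.4°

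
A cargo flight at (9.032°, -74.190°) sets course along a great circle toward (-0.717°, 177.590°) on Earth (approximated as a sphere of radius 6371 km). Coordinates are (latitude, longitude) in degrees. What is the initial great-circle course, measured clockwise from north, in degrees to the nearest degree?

272°

With φ₁ = 0.1576, φ₂ = -0.0125, Δλ = -1.8888 rad, the forward-azimuth formula gives
θ = atan2( sin Δλ cos φ₂ , cos φ₁ sin φ₂ − sin φ₁ cos φ₂ cos Δλ ) = atan2(-0.9498, 0.0367) = -87.79°.
Adding 360° brings this into [0°, 360°): 272°.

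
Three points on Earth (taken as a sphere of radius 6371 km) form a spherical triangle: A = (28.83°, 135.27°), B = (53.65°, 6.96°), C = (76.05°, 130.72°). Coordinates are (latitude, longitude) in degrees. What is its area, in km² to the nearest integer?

10706480 km²

Side lengths (central angles): a = 0.7922, b = 0.8251, c = 1.5043 rad; semiperimeter s = 1.5608.
By l'Huilier's theorem, tan(E/4) = √[tan(s/2) tan((s−a)/2) tan((s−b)/2) tan((s−c)/2)], giving spherical excess E = 0.2638 rad.
Area = E·R² = 0.2638 × (6371)² ≈ 10706480 km².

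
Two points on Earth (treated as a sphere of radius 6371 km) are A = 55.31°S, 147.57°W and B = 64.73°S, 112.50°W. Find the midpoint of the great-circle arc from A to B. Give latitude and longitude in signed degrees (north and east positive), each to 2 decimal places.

The central angle between A and B is δ = 0.3410 rad.
With f = 0.5, the slerp weights are sin((1−f)δ)/sin δ = 0.5074 and sin(fδ)/sin δ = 0.5074.
Weighted sum of the unit vectors: (0.5074)·(-0.4804,-0.3052,-0.8222) + (0.5074)·(-0.1634,-0.3944,-0.9043) = (-0.3266, -0.3549, -0.8760).
Converting back: φ = atan2(z, √(x²+y²)) = -61.16°, λ = atan2(y, x) = -132.62°.

-61.16°, -132.62°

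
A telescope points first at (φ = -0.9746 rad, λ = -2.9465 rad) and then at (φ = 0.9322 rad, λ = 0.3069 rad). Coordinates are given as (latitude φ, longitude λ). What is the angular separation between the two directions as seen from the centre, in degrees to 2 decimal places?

175.57°

In radians: φ₁ = -0.9746, φ₂ = 0.9322, Δλ = -173.594° = -3.0298 rad.
cos c = sin φ₁ sin φ₂ + cos φ₁ cos φ₂ cos Δλ = (-0.8275)(0.8029) + (0.5615)(0.5961)(-0.9938) = -0.99701,
so c = arccos(-0.99701) = 3.06426 rad.
So the angular separation is 175.57°.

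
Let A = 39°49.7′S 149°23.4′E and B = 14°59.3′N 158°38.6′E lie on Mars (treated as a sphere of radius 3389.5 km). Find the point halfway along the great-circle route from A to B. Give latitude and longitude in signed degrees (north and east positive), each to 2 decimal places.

-12.46°, 154.55°

Central angle δ = 0.9685 rad. Interpolating on the sphere with fraction f = 0.5:
P = [sin((1−f)δ)·A + sin(fδ)·B] / sin δ = 0.5650·A + 0.5650·B in Cartesian coordinates,
giving P = (-0.8817, 0.4197, -0.2157), i.e. latitude -12.46°, longitude 154.55°.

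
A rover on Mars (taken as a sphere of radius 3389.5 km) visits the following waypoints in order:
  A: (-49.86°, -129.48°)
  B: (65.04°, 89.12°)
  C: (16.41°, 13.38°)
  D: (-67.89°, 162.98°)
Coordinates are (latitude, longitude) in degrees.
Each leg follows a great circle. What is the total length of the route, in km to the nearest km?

20648 km

Leg A→B: central angle 2.7038 rad, distance 9164.4 km.
Leg B→C: central angle 1.2070 rad, distance 4091.1 km.
Leg C→D: central angle 2.1811 rad, distance 7393.0 km.
Total: 9164.4 + 4091.1 + 7393.0 ≈ 20648 km.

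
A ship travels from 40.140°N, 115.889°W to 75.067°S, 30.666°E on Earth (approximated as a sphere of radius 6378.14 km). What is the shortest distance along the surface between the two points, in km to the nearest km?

15800 km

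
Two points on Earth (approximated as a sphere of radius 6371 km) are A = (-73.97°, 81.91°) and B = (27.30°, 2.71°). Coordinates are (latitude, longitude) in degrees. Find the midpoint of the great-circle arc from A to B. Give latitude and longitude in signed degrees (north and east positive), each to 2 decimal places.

-27.18°, 18.80°

Central angle δ = 1.9767 rad. Interpolating on the sphere with fraction f = 0.5:
P = [sin((1−f)δ)·A + sin(fδ)·B] / sin δ = 0.9090·A + 0.9090·B in Cartesian coordinates,
giving P = (0.8421, 0.2867, -0.4567), i.e. latitude -27.18°, longitude 18.80°.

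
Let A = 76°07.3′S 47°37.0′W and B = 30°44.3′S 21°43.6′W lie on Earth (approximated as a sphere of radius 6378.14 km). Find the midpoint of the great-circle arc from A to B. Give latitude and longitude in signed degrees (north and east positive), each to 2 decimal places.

-53.91°, -27.29°

The central angle between A and B is δ = 0.8208 rad.
With f = 0.5, the slerp weights are sin((1−f)δ)/sin δ = 0.5453 and sin(fδ)/sin δ = 0.5453.
Weighted sum of the unit vectors: (0.5453)·(0.1617,-0.1772,-0.9708) + (0.5453)·(0.7985,-0.3182,-0.5111) = (0.5235, -0.2701, -0.8081).
Converting back: φ = atan2(z, √(x²+y²)) = -53.91°, λ = atan2(y, x) = -27.29°.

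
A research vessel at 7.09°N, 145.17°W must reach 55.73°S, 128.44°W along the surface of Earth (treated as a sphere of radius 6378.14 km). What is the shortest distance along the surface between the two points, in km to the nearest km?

Let φ₁ = 0.1237 rad, φ₂ = -0.9727 rad, and Δλ = 0.2920 rad.
cos c = sin φ₁ sin φ₂ + cos φ₁ cos φ₂ cos Δλ = (0.1234)(-0.8264) + (0.9924)(0.5631)(0.9577) = 0.43314,
so c = arccos(0.43314) = 1.12283 rad.
Distance = R·c = 6378.14 × 1.1228 ≈ 7162 km.

7162 km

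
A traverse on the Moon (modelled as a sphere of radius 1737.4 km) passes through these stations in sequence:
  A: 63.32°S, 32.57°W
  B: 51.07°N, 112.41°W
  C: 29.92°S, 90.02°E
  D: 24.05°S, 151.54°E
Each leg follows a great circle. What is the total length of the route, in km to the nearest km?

10242 km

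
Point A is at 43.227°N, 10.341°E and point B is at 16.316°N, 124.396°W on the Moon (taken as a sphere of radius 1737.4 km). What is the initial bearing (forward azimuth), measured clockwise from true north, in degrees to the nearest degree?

314°

Δλ = -134.737° = -2.3516 rad.
y = sin Δλ · cos φ₂ = (-0.7103)(0.9597) = -0.6817
x = cos φ₁ sin φ₂ − sin φ₁ cos φ₂ cos Δλ = (0.7286)(0.2809) − (0.6849)(0.9597)(-0.7039) = 0.6674
θ = atan2(y, x) = -45.61°; adding 360° gives 314°.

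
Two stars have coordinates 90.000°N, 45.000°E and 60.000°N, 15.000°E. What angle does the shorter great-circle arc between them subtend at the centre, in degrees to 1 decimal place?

With latitudes φ₁ = 90.000°, φ₂ = 60.000° and longitude difference Δλ = -30.000°:
cos c = sin φ₁ sin φ₂ + cos φ₁ cos φ₂ cos Δλ = (1.0000)(0.8660) + (0.0000)(0.5000)(0.8660) = 0.86603,
so c = arccos(0.86603) = 0.52360 rad.
So the angular separation is 30.0°.

30.0°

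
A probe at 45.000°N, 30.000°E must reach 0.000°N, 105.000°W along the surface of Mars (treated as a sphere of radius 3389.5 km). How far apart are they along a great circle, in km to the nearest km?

In radians: φ₁ = 0.7854, φ₂ = 0.0000, Δλ = -135.000° = -2.3562 rad.
Haversine: a = sin²(Δφ/2) + cos φ₁ cos φ₂ sin²(Δλ/2) = 0.1464 + (0.7071)(1.0000)(0.8536) = 0.75000.
Central angle c = 2·arcsin(√a) = 2.09440 rad.
Distance = R·c = 3389.5 × 2.0944 ≈ 7099 km.

7099 km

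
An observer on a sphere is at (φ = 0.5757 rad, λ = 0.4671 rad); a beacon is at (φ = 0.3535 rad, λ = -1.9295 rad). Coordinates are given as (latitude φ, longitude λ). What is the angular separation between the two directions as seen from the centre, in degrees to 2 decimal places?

112.95°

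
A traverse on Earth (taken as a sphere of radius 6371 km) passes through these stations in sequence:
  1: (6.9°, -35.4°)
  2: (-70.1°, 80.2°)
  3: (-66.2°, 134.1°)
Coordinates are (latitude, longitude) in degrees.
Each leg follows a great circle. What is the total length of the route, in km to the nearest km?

13871 km

Leg 1→2: central angle 1.8328 rad, distance 11676.5 km.
Leg 2→3: central angle 0.3445 rad, distance 2194.6 km.
Total: 11676.5 + 2194.6 ≈ 13871 km.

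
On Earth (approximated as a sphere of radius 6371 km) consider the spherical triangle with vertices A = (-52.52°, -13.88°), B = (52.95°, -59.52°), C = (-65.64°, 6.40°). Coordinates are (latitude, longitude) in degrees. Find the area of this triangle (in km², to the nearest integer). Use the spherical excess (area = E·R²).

Side lengths (central angles): a = 2.2468, b = 0.2897, c = 1.9574 rad; semiperimeter s = 2.2469.
By l'Huilier's theorem, tan(E/4) = √[tan(s/2) tan((s−a)/2) tan((s−b)/2) tan((s−c)/2)], giving spherical excess E = 0.0224 rad.
Area = E·R² = 0.0224 × (6371)² ≈ 908820 km².

908820 km²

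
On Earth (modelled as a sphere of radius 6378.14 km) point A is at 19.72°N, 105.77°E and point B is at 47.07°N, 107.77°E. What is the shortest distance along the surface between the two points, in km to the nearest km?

In radians: φ₁ = 0.3442, φ₂ = 0.8215, Δλ = 2.000° = 0.0349 rad.
Haversine: a = sin²(Δφ/2) + cos φ₁ cos φ₂ sin²(Δλ/2) = 0.0559 + (0.9414)(0.6811)(0.0003) = 0.05609.
Central angle c = 2·arcsin(√a) = 0.47820 rad.
Distance = R·c = 6378.14 × 0.4782 ≈ 3050 km.

3050 km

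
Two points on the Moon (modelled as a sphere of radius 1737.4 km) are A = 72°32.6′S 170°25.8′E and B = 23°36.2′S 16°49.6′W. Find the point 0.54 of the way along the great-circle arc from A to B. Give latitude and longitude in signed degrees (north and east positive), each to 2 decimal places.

The central angle between A and B is δ = 1.4613 rad.
With f = 0.54, the slerp weights are sin((1−f)δ)/sin δ = 0.6265 and sin(fδ)/sin δ = 0.7140.
Weighted sum of the unit vectors: (0.6265)·(-0.2958,0.0499,-0.9539) + (0.7140)·(0.8771,-0.2653,-0.4004) = (0.4409, -0.1582, -0.8835).
Converting back: φ = atan2(z, √(x²+y²)) = -62.07°, λ = atan2(y, x) = -19.73°.

-62.07°, -19.73°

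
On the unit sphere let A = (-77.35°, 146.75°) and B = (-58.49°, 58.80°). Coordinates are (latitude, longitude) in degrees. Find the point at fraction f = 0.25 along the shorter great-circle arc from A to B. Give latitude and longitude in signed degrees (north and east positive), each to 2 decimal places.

-77.21°, 108.28°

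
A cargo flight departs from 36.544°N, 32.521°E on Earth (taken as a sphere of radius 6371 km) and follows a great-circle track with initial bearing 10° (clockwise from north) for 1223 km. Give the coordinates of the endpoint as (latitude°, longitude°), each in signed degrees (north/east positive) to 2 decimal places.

47.35°, 35.32°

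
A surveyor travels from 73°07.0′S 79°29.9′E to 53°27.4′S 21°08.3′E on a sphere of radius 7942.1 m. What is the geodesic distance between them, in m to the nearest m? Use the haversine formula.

Let φ₁ = -1.2761 rad, φ₂ = -0.9330 rad, and Δλ = -1.0186 rad.
Haversine: a = sin²(Δφ/2) + cos φ₁ cos φ₂ sin²(Δλ/2) = 0.0291 + (0.2904)(0.5954)(0.2377) = 0.07025.
Central angle c = 2·arcsin(√a) = 0.53652 rad.
Distance = R·c = 7942.1 × 0.5365 ≈ 4261 m.

4261 m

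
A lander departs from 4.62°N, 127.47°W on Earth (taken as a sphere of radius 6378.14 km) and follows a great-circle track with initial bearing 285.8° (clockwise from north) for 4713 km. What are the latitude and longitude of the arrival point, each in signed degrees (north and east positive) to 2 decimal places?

Angular distance δ = d/R = 4713/6378.14 = 0.73893 rad; initial bearing θ = 4.9882 rad.
sin φ₂ = sin φ₁ cos δ + cos φ₁ sin δ cos θ = (0.0805)(0.7392) + (0.9968)(0.6735)(0.2723) = 0.2423, so φ₂ = 14.02°.
Δλ = atan2(sin θ sin δ cos φ₁, cos δ − sin φ₁ sin φ₂) = atan2(-0.6459, 0.7197) = -41.910°.
λ₂ = -127.470° − 41.910° = -169.38°.

14.02°, -169.38°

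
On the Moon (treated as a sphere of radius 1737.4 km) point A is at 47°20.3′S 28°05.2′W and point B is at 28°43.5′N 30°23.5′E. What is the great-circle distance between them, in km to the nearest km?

In radians: φ₁ = -0.8262, φ₂ = 0.5013, Δλ = 58.478° = 1.0206 rad.
cos c = sin φ₁ sin φ₂ + cos φ₁ cos φ₂ cos Δλ = (-0.7354)(0.4806) + (0.6777)(0.8769)(0.5228) = -0.04272,
so c = arccos(-0.04272) = 1.61353 rad.
Distance = R·c = 1737.4 × 1.6135 ≈ 2803 km.

2803 km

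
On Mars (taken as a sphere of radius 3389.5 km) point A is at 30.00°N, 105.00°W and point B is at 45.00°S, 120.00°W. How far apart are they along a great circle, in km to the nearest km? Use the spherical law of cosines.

In radians: φ₁ = 0.5236, φ₂ = -0.7854, Δλ = -15.000° = -0.2618 rad.
cos c = sin φ₁ sin φ₂ + cos φ₁ cos φ₂ cos Δλ = (0.5000)(-0.7071) + (0.8660)(0.7071)(0.9659) = 0.23795,
so c = arccos(0.23795) = 1.33054 rad.
Distance = R·c = 3389.5 × 1.3305 ≈ 4510 km.

4510 km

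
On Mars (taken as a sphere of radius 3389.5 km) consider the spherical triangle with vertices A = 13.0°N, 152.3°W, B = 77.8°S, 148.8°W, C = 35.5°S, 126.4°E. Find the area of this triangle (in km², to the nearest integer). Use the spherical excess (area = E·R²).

Side lengths (central angles): a = 0.9482, b = 1.5814, c = 1.5851 rad; semiperimeter s = 2.0574.
By l'Huilier's theorem, tan(E/4) = √[tan(s/2) tan((s−a)/2) tan((s−b)/2) tan((s−c)/2)], giving spherical excess E = 0.9611 rad.
Area = E·R² = 0.9611 × (3389.5)² ≈ 11041265 km².

11041265 km²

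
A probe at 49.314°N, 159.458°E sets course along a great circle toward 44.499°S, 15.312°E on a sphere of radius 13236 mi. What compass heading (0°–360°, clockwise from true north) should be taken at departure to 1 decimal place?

Δλ = -144.146° = -2.5158 rad.
y = sin Δλ · cos φ₂ = (-0.5857)(0.7133) = -0.4178
x = cos φ₁ sin φ₂ − sin φ₁ cos φ₂ cos Δλ = (0.6519)(-0.7009) − (0.7583)(0.7133)(-0.8105) = -0.0185
θ = atan2(y, x) = -92.54°; adding 360° gives 267.5°.

267.5°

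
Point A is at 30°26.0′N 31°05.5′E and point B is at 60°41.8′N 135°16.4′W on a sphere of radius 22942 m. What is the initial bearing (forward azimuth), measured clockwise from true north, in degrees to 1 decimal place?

353.4°

Δλ = -166.365° = -2.9036 rad.
y = sin Δλ · cos φ₂ = (-0.2357)(0.4894) = -0.1154
x = cos φ₁ sin φ₂ − sin φ₁ cos φ₂ cos Δλ = (0.8622)(0.8720) − (0.5065)(0.4894)(-0.9718) = 0.9928
θ = atan2(y, x) = -6.63°; adding 360° gives 353.4°.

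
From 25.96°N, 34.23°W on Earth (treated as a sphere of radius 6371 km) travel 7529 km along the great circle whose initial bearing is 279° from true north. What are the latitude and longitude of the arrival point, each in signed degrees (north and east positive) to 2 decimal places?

17.23°, -107.33°

Angular distance δ = d/R = 7529/6371 = 1.18176 rad; initial bearing θ = 4.8695 rad.
sin φ₂ = sin φ₁ cos δ + cos φ₁ sin δ cos θ = (0.4377)(0.3793) + (0.8991)(0.9253)(0.1564) = 0.2962, so φ₂ = 17.23°.
Δλ = atan2(sin θ sin δ cos φ₁, cos δ − sin φ₁ sin φ₂) = atan2(-0.8217, 0.2496) = -73.100°.
λ₂ = -34.230° − 73.100° = -107.33°.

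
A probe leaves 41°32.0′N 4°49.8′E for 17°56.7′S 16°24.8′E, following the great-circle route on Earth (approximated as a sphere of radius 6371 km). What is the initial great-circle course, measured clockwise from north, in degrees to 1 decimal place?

167.3°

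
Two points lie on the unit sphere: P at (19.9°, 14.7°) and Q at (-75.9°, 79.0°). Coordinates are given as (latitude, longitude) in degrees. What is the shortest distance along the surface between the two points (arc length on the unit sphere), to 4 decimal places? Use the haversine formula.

Let φ₁ = 0.3473 rad, φ₂ = -1.3247 rad, and Δλ = 1.1222 rad.
Haversine: a = sin²(Δφ/2) + cos φ₁ cos φ₂ sin²(Δλ/2) = 0.5505 + (0.9403)(0.2436)(0.2832) = 0.61539.
Central angle c = 2·arcsin(√a) = 1.80368 rad.
On the unit sphere the arc length equals the central angle: 1.8037.

1.8037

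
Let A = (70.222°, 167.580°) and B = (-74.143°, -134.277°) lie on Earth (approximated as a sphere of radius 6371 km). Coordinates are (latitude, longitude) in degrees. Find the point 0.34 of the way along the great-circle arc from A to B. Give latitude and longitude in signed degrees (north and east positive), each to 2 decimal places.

21.30°, -170.52°

The central angle between A and B is δ = 2.5991 rad.
With f = 0.34, the slerp weights are sin((1−f)δ)/sin δ = 1.9166 and sin(fδ)/sin δ = 1.4973.
Weighted sum of the unit vectors: (1.9166)·(-0.3305,0.0728,0.9410) + (1.4973)·(-0.1908,-0.1956,-0.9619) = (-0.9190, -0.1534, 0.3632).
Converting back: φ = atan2(z, √(x²+y²)) = 21.30°, λ = atan2(y, x) = -170.52°.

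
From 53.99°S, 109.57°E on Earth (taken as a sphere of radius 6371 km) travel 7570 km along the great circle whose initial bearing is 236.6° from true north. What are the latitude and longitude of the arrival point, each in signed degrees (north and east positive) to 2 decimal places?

Angular distance δ = d/R = 7570/6371 = 1.18820 rad; initial bearing θ = 4.1294 rad.
sin φ₂ = sin φ₁ cos δ + cos φ₁ sin δ cos θ = (-0.8089)(0.3733) + (0.5879)(0.9277)(-0.5505) = -0.6022, so φ₂ = -37.03°.
Δλ = atan2(sin θ sin δ cos φ₁, cos δ − sin φ₁ sin φ₂) = atan2(-0.4553, -0.1138) = -104.035°.
λ₂ = 109.570° − 104.035° = 5.54°.

-37.03°, 5.54°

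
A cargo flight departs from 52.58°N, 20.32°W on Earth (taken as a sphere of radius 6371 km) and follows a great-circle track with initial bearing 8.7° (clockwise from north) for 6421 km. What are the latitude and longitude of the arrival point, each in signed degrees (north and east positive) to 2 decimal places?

68.72°, 139.04°

Angular distance δ = d/R = 6421/6371 = 1.00785 rad; initial bearing θ = 0.1518 rad.
sin φ₂ = sin φ₁ cos δ + cos φ₁ sin δ cos θ = (0.7942)(0.5337) + (0.6077)(0.8457)(0.9885) = 0.9318, so φ₂ = 68.72°.
Δλ = atan2(sin θ sin δ cos φ₁, cos δ − sin φ₁ sin φ₂) = atan2(0.0777, -0.2064) = 159.361°.
λ₂ = -20.320° + 159.361° = 139.04°.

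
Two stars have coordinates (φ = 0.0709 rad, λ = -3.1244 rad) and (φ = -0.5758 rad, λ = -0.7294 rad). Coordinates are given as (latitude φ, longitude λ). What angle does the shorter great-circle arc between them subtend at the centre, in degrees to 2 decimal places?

130.74°

Let φ₁ = 0.0709 rad, φ₂ = -0.5758 rad, and Δλ = 2.3950 rad.
cos c = sin φ₁ sin φ₂ + cos φ₁ cos φ₂ cos Δλ = (0.0708)(-0.5445) + (0.9975)(0.8388)(-0.7340) = -0.65268,
so c = arccos(-0.65268) = 2.28191 rad.
So the angular separation is 130.74°.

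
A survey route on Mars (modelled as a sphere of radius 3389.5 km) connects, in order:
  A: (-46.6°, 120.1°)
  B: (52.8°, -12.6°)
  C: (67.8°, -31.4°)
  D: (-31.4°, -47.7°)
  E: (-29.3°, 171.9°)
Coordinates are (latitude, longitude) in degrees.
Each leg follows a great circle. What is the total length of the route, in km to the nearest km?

Leg A→B: central angle 2.6070 rad, distance 8836.3 km.
Leg B→C: central angle 0.3054 rad, distance 1035.0 km.
Leg C→D: central angle 1.7445 rad, distance 5913.0 km.
Leg D→E: central angle 1.8950 rad, distance 6423.1 km.
Total: 8836.3 + 1035.0 + 5913.0 + 6423.1 ≈ 22207 km.

22207 km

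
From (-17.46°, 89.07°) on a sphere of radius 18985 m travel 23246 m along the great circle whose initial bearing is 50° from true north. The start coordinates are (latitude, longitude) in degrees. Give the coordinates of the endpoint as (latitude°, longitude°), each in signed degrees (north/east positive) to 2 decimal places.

Angular distance δ = d/R = 23246/18985 = 1.22444 rad; initial bearing θ = 0.8727 rad.
sin φ₂ = sin φ₁ cos δ + cos φ₁ sin δ cos θ = (-0.3000)(0.3395) + (0.9539)(0.9406)(0.6428) = 0.4749, so φ₂ = 28.35°.
Δλ = atan2(sin θ sin δ cos φ₁, cos δ − sin φ₁ sin φ₂) = atan2(0.6874, 0.4820) = 54.962°.
λ₂ = 89.070° + 54.962° = 144.03°.

28.35°, 144.03°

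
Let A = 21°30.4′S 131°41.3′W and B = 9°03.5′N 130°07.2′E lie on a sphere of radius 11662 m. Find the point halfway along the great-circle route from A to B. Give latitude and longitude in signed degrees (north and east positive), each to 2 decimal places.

The central angle between A and B is δ = 1.7606 rad.
With f = 0.5, the slerp weights are sin((1−f)δ)/sin δ = 0.7850 and sin(fδ)/sin δ = 0.7850.
Weighted sum of the unit vectors: (0.7850)·(-0.6188,-0.6948,-0.3666) + (0.7850)·(-0.6364,0.7552,0.1574) = (-0.9853, 0.0474, -0.1642).
Converting back: φ = atan2(z, √(x²+y²)) = -9.45°, λ = atan2(y, x) = 177.25°.

-9.45°, 177.25°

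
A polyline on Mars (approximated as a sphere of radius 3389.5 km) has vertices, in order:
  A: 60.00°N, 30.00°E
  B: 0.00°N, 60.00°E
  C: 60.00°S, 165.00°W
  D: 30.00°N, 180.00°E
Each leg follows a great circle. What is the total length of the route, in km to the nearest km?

Leg A→B: central angle 1.1230 rad, distance 3806.3 km.
Leg B→C: central angle 1.9322 rad, distance 6549.1 km.
Leg C→D: central angle 1.5856 rad, distance 5374.2 km.
Total: 3806.3 + 6549.1 + 5374.2 ≈ 15730 km.

15730 km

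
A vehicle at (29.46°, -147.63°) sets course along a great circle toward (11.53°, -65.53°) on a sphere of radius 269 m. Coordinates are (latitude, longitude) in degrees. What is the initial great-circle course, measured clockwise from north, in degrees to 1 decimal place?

With φ₁ = 0.5142, φ₂ = 0.2012, Δλ = 1.4329 rad, the forward-azimuth formula gives
θ = atan2( sin Δλ cos φ₂ , cos φ₁ sin φ₂ − sin φ₁ cos φ₂ cos Δλ ) = atan2(0.9705, 0.1078) = 83.66°.
So the initial bearing is 83.7°.

83.7°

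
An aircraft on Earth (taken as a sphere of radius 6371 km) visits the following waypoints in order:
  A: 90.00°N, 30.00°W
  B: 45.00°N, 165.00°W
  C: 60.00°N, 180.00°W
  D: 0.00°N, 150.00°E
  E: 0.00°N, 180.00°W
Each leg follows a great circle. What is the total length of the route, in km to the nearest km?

17437 km

Leg A→B: central angle 0.7854 rad, distance 5003.8 km.
Leg B→C: central angle 0.3049 rad, distance 1942.5 km.
Leg C→D: central angle 1.1230 rad, distance 7154.4 km.
Leg D→E: central angle 0.5236 rad, distance 3335.8 km.
Total: 5003.8 + 1942.5 + 7154.4 + 3335.8 ≈ 17437 km.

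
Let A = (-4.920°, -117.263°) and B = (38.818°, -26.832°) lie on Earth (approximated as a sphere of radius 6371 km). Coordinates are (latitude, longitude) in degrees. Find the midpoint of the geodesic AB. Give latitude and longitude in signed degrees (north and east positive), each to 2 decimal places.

The central angle between A and B is δ = 1.6304 rad.
With f = 0.5, the slerp weights are sin((1−f)δ)/sin δ = 0.7292 and sin(fδ)/sin δ = 0.7292.
Weighted sum of the unit vectors: (0.7292)·(-0.4564,-0.8856,-0.0858) + (0.7292)·(0.6953,-0.3517,0.6268) = (0.1742, -0.9022, 0.3945).
Converting back: φ = atan2(z, √(x²+y²)) = 23.24°, λ = atan2(y, x) = -79.07°.

23.24°, -79.07°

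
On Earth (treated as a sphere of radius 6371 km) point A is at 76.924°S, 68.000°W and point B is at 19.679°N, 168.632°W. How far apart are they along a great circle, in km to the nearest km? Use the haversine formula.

With latitudes φ₁ = -76.924°, φ₂ = 19.679° and longitude difference Δλ = -100.632°:
Haversine: a = sin²(Δφ/2) + cos φ₁ cos φ₂ sin²(Δλ/2) = 0.5575 + (0.2262)(0.9416)(0.5923) = 0.68366.
Central angle c = 2·arcsin(√a) = 1.94692 rad.
Distance = R·c = 6371 × 1.9469 ≈ 12404 km.

12404 km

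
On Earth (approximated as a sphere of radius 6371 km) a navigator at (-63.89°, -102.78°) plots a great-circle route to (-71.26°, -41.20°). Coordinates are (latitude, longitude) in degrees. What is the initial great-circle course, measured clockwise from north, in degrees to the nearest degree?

135°

Δλ = 61.580° = 1.0748 rad.
y = sin Δλ · cos φ₂ = (0.8795)(0.3213) = 0.2826
x = cos φ₁ sin φ₂ − sin φ₁ cos φ₂ cos Δλ = (0.4401)(-0.9470) − (-0.8980)(0.3213)(0.4759) = -0.2795
θ = atan2(y, x) = 134.68°, so the bearing is 135°.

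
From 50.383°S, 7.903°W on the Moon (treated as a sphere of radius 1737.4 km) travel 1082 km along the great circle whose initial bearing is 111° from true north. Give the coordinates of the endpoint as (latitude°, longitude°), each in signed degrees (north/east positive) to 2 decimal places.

-49.38°, 48.85°

Angular distance δ = d/R = 1082/1737.4 = 0.62277 rad; initial bearing θ = 1.9373 rad.
sin φ₂ = sin φ₁ cos δ + cos φ₁ sin δ cos θ = (-0.7703)(0.8123) + (0.6377)(0.5833)(-0.3584) = -0.7590, so φ₂ = -49.38°.
Δλ = atan2(sin θ sin δ cos φ₁, cos δ − sin φ₁ sin φ₂) = atan2(0.3472, 0.2276) = 56.757°.
λ₂ = -7.903° + 56.757° = 48.85°.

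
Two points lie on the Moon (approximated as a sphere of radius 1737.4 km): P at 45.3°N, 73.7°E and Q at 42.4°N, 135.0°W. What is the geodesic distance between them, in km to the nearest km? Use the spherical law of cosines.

In radians: φ₁ = 0.7906, φ₂ = 0.7400, Δλ = 151.300° = 2.6407 rad.
cos c = sin φ₁ sin φ₂ + cos φ₁ cos φ₂ cos Δλ = (0.7108)(0.6743) + (0.7034)(0.7385)(-0.8771) = 0.02368,
so c = arccos(0.02368) = 1.54711 rad.
Distance = R·c = 1737.4 × 1.5471 ≈ 2688 km.

2688 km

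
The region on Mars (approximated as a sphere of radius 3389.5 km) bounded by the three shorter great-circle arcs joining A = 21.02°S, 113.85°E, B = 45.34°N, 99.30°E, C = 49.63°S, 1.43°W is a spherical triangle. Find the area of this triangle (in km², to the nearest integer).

Side lengths (central angles): a = 2.2481, b = 1.5557, c = 1.1811 rad; semiperimeter s = 2.4924.
By l'Huilier's theorem, tan(E/4) = √[tan(s/2) tan((s−a)/2) tan((s−b)/2) tan((s−c)/2)], giving spherical excess E = 1.4415 rad.
Area = E·R² = 1.4415 × (3389.5)² ≈ 16560893 km².

16560893 km²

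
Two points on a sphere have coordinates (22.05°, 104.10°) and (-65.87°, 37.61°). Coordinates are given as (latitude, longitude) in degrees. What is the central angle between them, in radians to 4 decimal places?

Let φ₁ = 0.3848 rad, φ₂ = -1.1496 rad, and Δλ = -1.1605 rad.
cos c = sin φ₁ sin φ₂ + cos φ₁ cos φ₂ cos Δλ = (0.3754)(-0.9126) + (0.9269)(0.4088)(0.3989) = -0.19146,
so c = arccos(-0.19146) = 1.76345 rad.
So the angular separation is 1.7634 rad.

1.7634 rad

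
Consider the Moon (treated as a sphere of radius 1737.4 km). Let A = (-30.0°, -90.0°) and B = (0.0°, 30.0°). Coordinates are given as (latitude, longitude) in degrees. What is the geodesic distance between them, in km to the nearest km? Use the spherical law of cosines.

3507 km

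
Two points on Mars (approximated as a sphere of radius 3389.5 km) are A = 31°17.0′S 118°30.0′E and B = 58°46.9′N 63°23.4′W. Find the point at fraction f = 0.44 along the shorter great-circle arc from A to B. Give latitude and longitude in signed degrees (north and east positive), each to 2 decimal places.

The central angle between A and B is δ = 2.6611 rad.
With f = 0.44, the slerp weights are sin((1−f)δ)/sin δ = 2.1566 and sin(fδ)/sin δ = 1.9929.
Weighted sum of the unit vectors: (2.1566)·(-0.4078,0.7510,-0.5193) + (1.9929)·(0.2322,-0.4634,0.8552) = (-0.4168, 0.6962, 0.5845).
Converting back: φ = atan2(z, √(x²+y²)) = 35.77°, λ = atan2(y, x) = 120.91°.

35.77°, 120.91°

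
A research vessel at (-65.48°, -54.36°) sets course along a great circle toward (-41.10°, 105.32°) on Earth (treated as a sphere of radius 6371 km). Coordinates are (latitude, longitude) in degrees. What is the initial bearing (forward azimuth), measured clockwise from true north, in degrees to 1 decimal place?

164.1°

Δλ = 159.680° = 2.7869 rad.
y = sin Δλ · cos φ₂ = (0.3473)(0.7536) = 0.2617
x = cos φ₁ sin φ₂ − sin φ₁ cos φ₂ cos Δλ = (0.4150)(-0.6574) − (-0.9098)(0.7536)(-0.9378) = -0.9158
θ = atan2(y, x) = 164.05°, so the bearing is 164.1°.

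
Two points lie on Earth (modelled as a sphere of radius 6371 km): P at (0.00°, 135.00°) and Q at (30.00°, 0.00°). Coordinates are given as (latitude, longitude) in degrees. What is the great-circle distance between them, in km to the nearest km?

14206 km

Let φ₁ = 0.0000 rad, φ₂ = 0.5236 rad, and Δλ = -2.3562 rad.
Haversine: a = sin²(Δφ/2) + cos φ₁ cos φ₂ sin²(Δλ/2) = 0.0670 + (1.0000)(0.8660)(0.8536) = 0.80619.
Central angle c = 2·arcsin(√a) = 2.22985 rad.
Distance = R·c = 6371 × 2.2299 ≈ 14206 km.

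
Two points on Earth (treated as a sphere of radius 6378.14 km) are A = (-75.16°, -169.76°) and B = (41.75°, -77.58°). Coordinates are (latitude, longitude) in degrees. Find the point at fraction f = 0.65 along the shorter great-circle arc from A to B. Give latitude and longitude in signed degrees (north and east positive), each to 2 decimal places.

-2.17°, -91.56°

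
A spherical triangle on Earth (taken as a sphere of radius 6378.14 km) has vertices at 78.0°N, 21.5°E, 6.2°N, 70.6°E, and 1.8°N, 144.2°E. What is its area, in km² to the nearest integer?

Side lengths (central angles): a = 1.2829, b = 1.6524, c = 1.3274 rad; semiperimeter s = 2.1314.
By l'Huilier's theorem, tan(E/4) = √[tan(s/2) tan((s−a)/2) tan((s−b)/2) tan((s−c)/2)], giving spherical excess E = 1.1334 rad.
Area = E·R² = 1.1334 × (6378.14)² ≈ 46106362 km².

46106362 km²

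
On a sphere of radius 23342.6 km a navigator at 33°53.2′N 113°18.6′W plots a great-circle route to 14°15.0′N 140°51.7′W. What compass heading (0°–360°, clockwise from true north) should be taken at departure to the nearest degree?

Δλ = -27.552° = -0.4809 rad.
y = sin Δλ · cos φ₂ = (-0.4625)(0.9692) = -0.4483
x = cos φ₁ sin φ₂ − sin φ₁ cos φ₂ cos Δλ = (0.8301)(0.2462) − (0.5576)(0.9692)(0.8866) = -0.2748
θ = atan2(y, x) = -121.50°; adding 360° gives 238°.

238°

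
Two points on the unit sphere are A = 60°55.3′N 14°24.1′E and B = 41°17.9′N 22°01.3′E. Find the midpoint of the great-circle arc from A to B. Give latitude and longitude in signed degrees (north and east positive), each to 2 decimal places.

Central angle δ = 0.3520 rad. Interpolating on the sphere with fraction f = 0.5:
P = [sin((1−f)δ)·A + sin(fδ)·B] / sin δ = 0.5078·A + 0.5078·B in Cartesian coordinates,
giving P = (0.5928, 0.2044, 0.7790), i.e. latitude 51.17°, longitude 19.03°.

51.17°, 19.03°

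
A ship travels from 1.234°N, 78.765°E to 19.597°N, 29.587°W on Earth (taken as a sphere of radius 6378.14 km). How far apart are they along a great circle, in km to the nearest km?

11891 km

Let φ₁ = 0.0215 rad, φ₂ = 0.3420 rad, and Δλ = -1.8911 rad.
Haversine: a = sin²(Δφ/2) + cos φ₁ cos φ₂ sin²(Δλ/2) = 0.0255 + (0.9998)(0.9421)(0.6574) = 0.64466.
Central angle c = 2·arcsin(√a) = 1.86432 rad.
Distance = R·c = 6378.14 × 1.8643 ≈ 11891 km.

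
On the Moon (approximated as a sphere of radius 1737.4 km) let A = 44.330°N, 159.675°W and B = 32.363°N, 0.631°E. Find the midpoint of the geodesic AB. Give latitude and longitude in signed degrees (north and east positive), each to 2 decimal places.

The central angle between A and B is δ = 1.7669 rad.
With f = 0.5, the slerp weights are sin((1−f)δ)/sin δ = 0.7880 and sin(fδ)/sin δ = 0.7880.
Weighted sum of the unit vectors: (0.7880)·(-0.6708,-0.2485,0.6988) + (0.7880)·(0.8446,0.0093,0.5353) = (0.1370, -0.1885, 0.9725).
Converting back: φ = atan2(z, √(x²+y²)) = 76.53°, λ = atan2(y, x) = -53.99°.

76.53°, -53.99°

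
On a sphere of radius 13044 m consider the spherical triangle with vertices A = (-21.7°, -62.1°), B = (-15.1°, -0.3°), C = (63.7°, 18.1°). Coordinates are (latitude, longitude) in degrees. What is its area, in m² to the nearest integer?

166949219 m²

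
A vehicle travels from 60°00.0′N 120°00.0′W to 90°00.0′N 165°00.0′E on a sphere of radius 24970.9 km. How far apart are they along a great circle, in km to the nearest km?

In radians: φ₁ = 1.0472, φ₂ = 1.5708, Δλ = -75.000° = -1.3090 rad.
cos c = sin φ₁ sin φ₂ + cos φ₁ cos φ₂ cos Δλ = (0.8660)(1.0000) + (0.5000)(0.0000)(0.2588) = 0.86603,
so c = arccos(0.86603) = 0.52360 rad.
Distance = R·c = 24970.9 × 0.5236 ≈ 13075 km.

13075 km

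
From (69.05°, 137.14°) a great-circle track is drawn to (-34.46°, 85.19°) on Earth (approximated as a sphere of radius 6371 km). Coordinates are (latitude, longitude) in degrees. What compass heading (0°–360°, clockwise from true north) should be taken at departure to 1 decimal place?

With φ₁ = 1.2051, φ₂ = -0.6014, Δλ = -0.9067 rad, the forward-azimuth formula gives
θ = atan2( sin Δλ cos φ₂ , cos φ₁ sin φ₂ − sin φ₁ cos φ₂ cos Δλ ) = atan2(-0.6493, -0.6769) = -136.19°.
Adding 360° brings this into [0°, 360°): 223.8°.

223.8°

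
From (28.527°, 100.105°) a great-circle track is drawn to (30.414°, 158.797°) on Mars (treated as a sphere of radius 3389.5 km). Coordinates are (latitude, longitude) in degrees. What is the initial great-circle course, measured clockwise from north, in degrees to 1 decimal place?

72.6°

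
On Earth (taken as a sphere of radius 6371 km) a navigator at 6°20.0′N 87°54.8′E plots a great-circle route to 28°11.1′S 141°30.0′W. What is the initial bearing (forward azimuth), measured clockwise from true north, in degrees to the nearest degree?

121°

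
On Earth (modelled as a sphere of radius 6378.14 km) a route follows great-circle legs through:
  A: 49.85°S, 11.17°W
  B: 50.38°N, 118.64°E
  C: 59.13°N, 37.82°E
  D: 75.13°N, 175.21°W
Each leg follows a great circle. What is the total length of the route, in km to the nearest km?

26376 km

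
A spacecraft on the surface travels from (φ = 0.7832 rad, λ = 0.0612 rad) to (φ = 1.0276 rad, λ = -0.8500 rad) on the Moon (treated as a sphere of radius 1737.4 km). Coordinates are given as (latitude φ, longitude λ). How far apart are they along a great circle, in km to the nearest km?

In radians: φ₁ = 0.7832, φ₂ = 1.0276, Δλ = -52.208° = -0.9112 rad.
Haversine: a = sin²(Δφ/2) + cos φ₁ cos φ₂ sin²(Δλ/2) = 0.0149 + (0.7087)(0.5169)(0.1936) = 0.08577.
Central angle c = 2·arcsin(√a) = 0.59445 rad.
Distance = R·c = 1737.4 × 0.5945 ≈ 1033 km.

1033 km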